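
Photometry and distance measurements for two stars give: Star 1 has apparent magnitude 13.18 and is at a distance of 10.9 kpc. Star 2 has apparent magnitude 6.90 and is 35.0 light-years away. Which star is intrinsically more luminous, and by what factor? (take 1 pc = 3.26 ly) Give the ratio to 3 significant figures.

Star 1: d = 10.9 kpc = 10900 pc
Star 1: M = m − 5 log₁₀ d + 5 = 13.18 − 5·4.0374 + 5 = -2.007
Star 2: d = 35.0 ly / 3.26 = 10.74 pc
Star 2: M = m − 5 log₁₀ d + 5 = 6.90 − 5·1.0309 + 5 = 6.746
ΔM = M_1 − M_2 = -2.007 − (6.746) = -8.753; smaller M is more luminous → Star 1.
L ratio = 10^(0.4 |ΔM|) = 10^3.501 = 3171

Star 1 is more luminous, by a factor of 3170.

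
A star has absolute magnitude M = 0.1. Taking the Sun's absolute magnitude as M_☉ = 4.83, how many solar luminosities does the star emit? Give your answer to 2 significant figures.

L/L_☉ ≈ 78

M − M_☉ = 0.1 − 4.83 = -4.730
L/L_☉ = 10^(−0.4 (M − M_☉)) = 10^1.892 = 77.98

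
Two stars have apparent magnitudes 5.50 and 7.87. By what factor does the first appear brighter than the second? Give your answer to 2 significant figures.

Δm = 5.50 − (7.87) = -2.37
Flux ratio = 10^(−0.4 Δm) = 10^(−0.4 × -2.37) = 10^0.948 = 8.872

8.9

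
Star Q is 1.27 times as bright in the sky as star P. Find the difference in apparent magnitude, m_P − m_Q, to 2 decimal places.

Pogson: Δm = −2.5 log₁₀(ratio) = −2.5 log₁₀(1.27) = −2.5 × 0.1038 = -0.260
Star Q is brighter so has the smaller magnitude: m_P − m_Q is positive.

m_P − m_Q ≈ 0.26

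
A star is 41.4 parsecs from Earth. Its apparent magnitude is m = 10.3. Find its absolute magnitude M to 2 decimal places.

M ≈ 7.21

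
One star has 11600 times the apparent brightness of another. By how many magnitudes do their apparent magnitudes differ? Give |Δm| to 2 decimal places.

Pogson: Δm = −2.5 log₁₀(ratio) = −2.5 log₁₀(11600) = −2.5 × 4.0645 = -10.161

|Δm| ≈ 10.16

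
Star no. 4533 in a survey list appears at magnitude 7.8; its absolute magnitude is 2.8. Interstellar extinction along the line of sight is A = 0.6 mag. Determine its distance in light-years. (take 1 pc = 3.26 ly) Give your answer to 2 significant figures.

m − M = 5 log₁₀(d/10 pc) + A  ⇒  7.8 − (2.8) − 0.6 = 5 log₁₀(d/10)
4.400 = 5 log₁₀(d/10)
log₁₀ d = (m − M − A)/5 + 1 = 1.8800
d = 10^1.8800 = 75.86 pc
= 247.3 ly

d ≈ 250 ly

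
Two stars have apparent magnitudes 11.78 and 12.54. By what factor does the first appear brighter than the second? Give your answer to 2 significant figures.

2.0

Magnitude difference = -0.76
Flux ratio = 10^(−0.4 Δm) = 10^(−0.4 × -0.76) = 10^0.304 = 2.014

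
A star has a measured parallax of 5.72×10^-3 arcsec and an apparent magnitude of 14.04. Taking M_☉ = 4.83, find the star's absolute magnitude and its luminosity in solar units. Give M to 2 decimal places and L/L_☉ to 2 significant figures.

M ≈ 7.83; L/L_☉ ≈ 0.063

d = 1/p = 1/5.72×10^-3″ = 174.8 pc
M = m − 5 log₁₀ d + 5 = 14.04 − 5·2.2426 + 5 = 7.827
M − M_☉ = 7.827 − 4.83 = 2.997
L/L_☉ = 10^(−0.4 × 2.997) = 0.06327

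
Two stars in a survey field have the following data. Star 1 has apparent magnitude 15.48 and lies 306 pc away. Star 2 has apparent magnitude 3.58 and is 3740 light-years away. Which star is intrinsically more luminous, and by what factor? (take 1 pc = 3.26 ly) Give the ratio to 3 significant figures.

Star 1: M = m − 5 log₁₀ d + 5 = 15.48 − 5·2.4857 + 5 = 8.051
Star 2: d = 3740 ly / 3.26 = 1147 pc
Star 2: M = m − 5 log₁₀ d + 5 = 3.58 − 5·3.0597 + 5 = -6.718
ΔM = M_1 − M_2 = 8.051 − (-6.718) = 14.770; smaller M is more luminous → Star 2.
L ratio = 10^(0.4 |ΔM|) = 10^5.908 = 808800

Star 2 is more luminous, by a factor of 809000.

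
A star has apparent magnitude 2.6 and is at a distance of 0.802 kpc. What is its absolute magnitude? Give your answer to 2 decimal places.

M ≈ -6.92

d = 0.802 kpc = 802.0 pc
5 log₁₀(d/10 pc) = 5 log₁₀(802.0) − 5 = 9.521
M = m − 5 log₁₀(d/10) = 2.6 − 9.521 = -6.921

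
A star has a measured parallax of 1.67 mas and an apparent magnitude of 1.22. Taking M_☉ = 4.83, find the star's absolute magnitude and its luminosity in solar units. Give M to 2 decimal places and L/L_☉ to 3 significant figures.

M ≈ -7.67; L/L_☉ ≈ 99700

d = 1/p = 1000/1.67 mas = 598.8 pc
M = m − 5 log₁₀ d + 5 = 1.22 − 5·2.7773 + 5 = -7.666
M − M_☉ = -7.666 − 4.83 = -12.496
L/L_☉ = 10^(−0.4 × -12.496) = 99670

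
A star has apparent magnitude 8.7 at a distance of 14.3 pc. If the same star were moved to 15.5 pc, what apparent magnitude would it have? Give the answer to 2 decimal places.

Flux ∝ 1/d², so Δm = 5 log₁₀(d₂/d₁) = 5 log₁₀(15.5/14.3) = 0.175
m₂ = m₁ + Δm = 8.7 + (0.175) = 8.875

m ≈ 8.87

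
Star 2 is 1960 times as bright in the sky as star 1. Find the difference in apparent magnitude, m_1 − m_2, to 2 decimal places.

m_1 − m_2 ≈ 8.23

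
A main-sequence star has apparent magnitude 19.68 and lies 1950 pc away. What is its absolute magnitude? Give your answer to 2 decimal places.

M ≈ 8.23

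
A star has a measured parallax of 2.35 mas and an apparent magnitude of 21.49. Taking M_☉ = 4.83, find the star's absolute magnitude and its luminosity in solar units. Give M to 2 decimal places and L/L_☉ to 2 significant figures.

d = 1/p = 1000/2.35 mas = 425.5 pc
M = m − 5 log₁₀ d + 5 = 21.49 − 5·2.6289 + 5 = 13.345
M − M_☉ = 13.345 − 4.83 = 8.515
L/L_☉ = 10^(−0.4 × 8.515) = 3.925×10^-4

M ≈ 13.35; L/L_☉ ≈ 3.9×10^-4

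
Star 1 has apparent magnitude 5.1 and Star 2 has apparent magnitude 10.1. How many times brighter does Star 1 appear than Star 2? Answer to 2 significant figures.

100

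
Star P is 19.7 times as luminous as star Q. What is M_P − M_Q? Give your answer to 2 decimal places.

M_P − M_Q ≈ -3.24

Pogson: ΔM = −2.5 log₁₀(ratio) = −2.5 log₁₀(19.7) = −2.5 × 1.2945 = -3.236
Star P is brighter, so it has the smaller magnitude: the difference is negative.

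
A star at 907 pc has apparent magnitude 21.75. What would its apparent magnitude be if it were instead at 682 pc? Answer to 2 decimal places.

m ≈ 21.13

Flux ∝ 1/d², so Δm = 5 log₁₀(d₂/d₁) = 5 log₁₀(682/907) = -0.619
m₂ = m₁ + Δm = 21.75 + (-0.619) = 21.131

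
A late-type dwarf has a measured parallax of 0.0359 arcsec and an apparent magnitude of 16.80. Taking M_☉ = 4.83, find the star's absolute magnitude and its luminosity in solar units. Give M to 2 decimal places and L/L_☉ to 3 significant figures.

d = 1/p = 1/0.0359″ = 27.86 pc
M = m − 5 log₁₀ d + 5 = 16.80 − 5·1.4449 + 5 = 14.575
M − M_☉ = 14.575 − 4.83 = 9.745
L/L_☉ = 10^(−0.4 × 9.745) = 1.264×10^-4

M ≈ 14.58; L/L_☉ ≈ 1.26×10^-4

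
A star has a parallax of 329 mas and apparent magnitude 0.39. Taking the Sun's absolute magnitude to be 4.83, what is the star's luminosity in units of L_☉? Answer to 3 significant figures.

L/L_☉ ≈ 5.52

d = 1/p = 1000/329 mas = 3.040 pc
M = m − 5 log₁₀ d + 5 = 0.39 − 5·0.4828 + 5 = 2.976
M − M_☉ = 2.976 − 4.83 = -1.854
L/L_☉ = 10^(−0.4 × -1.854) = 5.516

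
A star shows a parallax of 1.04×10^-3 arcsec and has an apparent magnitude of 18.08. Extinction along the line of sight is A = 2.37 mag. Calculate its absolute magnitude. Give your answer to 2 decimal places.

d = 1/p = 1/1.04×10^-3″ = 961.5 pc
5 log₁₀(d/10 pc) = 5 log₁₀(961.5) − 5 = 9.915
M = m − 5 log₁₀(d/10) − A = 18.08 − 9.915 − 2.37 = 5.795

M ≈ 5.80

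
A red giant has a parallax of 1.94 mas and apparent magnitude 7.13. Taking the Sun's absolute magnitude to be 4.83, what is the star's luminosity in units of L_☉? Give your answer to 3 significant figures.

d = 1/p = 1000/1.94 mas = 515.5 pc
M = m − 5 log₁₀ d + 5 = 7.13 − 5·2.7122 + 5 = -1.431
M − M_☉ = -1.431 − 4.83 = -6.261
L/L_☉ = 10^(−0.4 × -6.261) = 319.4

L/L_☉ ≈ 319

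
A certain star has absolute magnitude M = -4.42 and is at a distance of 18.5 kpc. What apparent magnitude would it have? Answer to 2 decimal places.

m ≈ 11.92

d = 18.5 kpc = 18500 pc
m = M + 5 log₁₀ d − 5 = -4.42 + 5·4.2672 − 5 = 11.916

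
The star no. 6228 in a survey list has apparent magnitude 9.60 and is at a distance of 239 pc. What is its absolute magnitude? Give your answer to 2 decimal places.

M ≈ 2.71

5 log₁₀(d/10 pc) = 5 log₁₀(239.0) − 5 = 6.892
M = m − 5 log₁₀(d/10) = 9.60 − 6.892 = 2.708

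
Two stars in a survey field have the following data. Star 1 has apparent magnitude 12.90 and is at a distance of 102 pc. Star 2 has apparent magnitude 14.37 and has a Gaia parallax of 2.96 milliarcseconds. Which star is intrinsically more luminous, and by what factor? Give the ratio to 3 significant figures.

Star 1: M = m − 5 log₁₀ d + 5 = 12.90 − 5·2.0086 + 5 = 7.857
Star 2: p = 2.96 mas = 2.96×10^-3″ → d = 1/p = 337.8 pc
Star 2: M = m − 5 log₁₀ d + 5 = 14.37 − 5·2.5287 + 5 = 6.726
ΔM = M_1 − M_2 = 7.857 − (6.726) = 1.131; smaller M is more luminous → Star 2.
L ratio = 10^(0.4 |ΔM|) = 10^0.452 = 2.833

Star 2 is more luminous, by a factor of 2.83.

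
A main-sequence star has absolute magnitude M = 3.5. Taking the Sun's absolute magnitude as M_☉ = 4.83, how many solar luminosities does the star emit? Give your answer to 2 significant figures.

L/L_☉ ≈ 3.4

M − M_☉ = 3.5 − 4.83 = -1.330
L/L_☉ = 10^(−0.4 (M − M_☉)) = 10^0.532 = 3.404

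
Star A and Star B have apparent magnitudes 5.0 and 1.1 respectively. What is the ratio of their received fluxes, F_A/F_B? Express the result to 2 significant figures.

F_A/F_B ≈ 0.028

Magnitude difference = 3.9
Flux ratio = 10^(−0.4 Δm) = 10^(−0.4 × 3.9) = 10^-1.560 = 0.02754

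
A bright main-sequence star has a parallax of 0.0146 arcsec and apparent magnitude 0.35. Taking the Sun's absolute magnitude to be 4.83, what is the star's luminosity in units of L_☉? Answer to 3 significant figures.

d = 1/p = 1/0.0146″ = 68.49 pc
M = m − 5 log₁₀ d + 5 = 0.35 − 5·1.8356 + 5 = -3.828
M − M_☉ = -3.828 − 4.83 = -8.658
L/L_☉ = 10^(−0.4 × -8.658) = 2906

L/L_☉ ≈ 2910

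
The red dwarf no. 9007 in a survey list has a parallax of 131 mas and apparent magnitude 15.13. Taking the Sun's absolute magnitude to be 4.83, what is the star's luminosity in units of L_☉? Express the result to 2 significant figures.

L/L_☉ ≈ 4.4×10^-5

d = 1/p = 1000/131 mas = 7.634 pc
M = m − 5 log₁₀ d + 5 = 15.13 − 5·0.8827 + 5 = 15.716
M − M_☉ = 15.716 − 4.83 = 10.886
L/L_☉ = 10^(−0.4 × 10.886) = 4.420×10^-5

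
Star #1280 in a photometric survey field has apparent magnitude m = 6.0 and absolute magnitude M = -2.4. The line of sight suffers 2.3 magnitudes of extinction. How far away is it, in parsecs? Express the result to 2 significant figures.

m − M = 5 log₁₀(d/10 pc) + A  ⇒  6.0 − (-2.4) − 2.3 = 5 log₁₀(d/10)
6.100 = 5 log₁₀(d/10)
log₁₀ d = (m − M − A)/5 + 1 = 2.2200
d = 10^2.2200 = 166.0 pc

d ≈ 170 pc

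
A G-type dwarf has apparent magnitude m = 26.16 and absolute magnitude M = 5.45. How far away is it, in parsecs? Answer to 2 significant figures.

μ = m − M = 20.710
m − M = 5 log₁₀ d − 5
log₁₀ d = (m − M)/5 + 1 = 5.1420
d = 10^5.1420 = 138700 pc

d ≈ 140000 pc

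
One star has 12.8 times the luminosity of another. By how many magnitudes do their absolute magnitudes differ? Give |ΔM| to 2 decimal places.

|ΔM| ≈ 2.77

Pogson: ΔM = −2.5 log₁₀(ratio) = −2.5 log₁₀(12.8) = −2.5 × 1.1072 = -2.768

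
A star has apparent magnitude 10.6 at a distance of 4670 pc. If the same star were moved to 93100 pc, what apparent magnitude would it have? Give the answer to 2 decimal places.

m ≈ 17.10

Flux ∝ 1/d², so Δm = 5 log₁₀(d₂/d₁) = 5 log₁₀(93100/4670) = 6.498
m₂ = m₁ + Δm = 10.6 + (6.498) = 17.098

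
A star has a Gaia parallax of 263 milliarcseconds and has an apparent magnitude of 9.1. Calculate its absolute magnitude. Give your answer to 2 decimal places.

M ≈ 11.20

p = 263 mas = 0.263″ → d = 1/p = 3.802 pc
5 log₁₀(d/10 pc) = 5 log₁₀(3.802) − 5 = -2.100
M = m − 5 log₁₀(d/10) = 9.1 + 2.100 = 11.200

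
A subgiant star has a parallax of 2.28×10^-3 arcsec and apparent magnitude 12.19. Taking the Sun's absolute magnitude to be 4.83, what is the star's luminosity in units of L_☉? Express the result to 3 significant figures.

L/L_☉ ≈ 2.19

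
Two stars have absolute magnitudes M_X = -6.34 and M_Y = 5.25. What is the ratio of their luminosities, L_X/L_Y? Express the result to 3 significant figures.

ΔM = M_X − M_Y = -11.59
L_X/L_Y = 10^(−0.4 ΔM) = 10^4.636 = 43250

L_X/L_Y ≈ 43300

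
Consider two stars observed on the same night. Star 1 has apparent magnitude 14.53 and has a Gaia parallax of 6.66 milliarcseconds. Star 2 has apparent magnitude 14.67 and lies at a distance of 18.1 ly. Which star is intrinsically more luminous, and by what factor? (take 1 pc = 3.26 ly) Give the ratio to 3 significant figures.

Star 1 is more luminous, by a factor of 832.

Star 1: p = 6.66 mas = 6.66×10^-3″ → d = 1/p = 150.2 pc
Star 1: M = m − 5 log₁₀ d + 5 = 14.53 − 5·2.1765 + 5 = 8.647
Star 2: d = 18.1 ly / 3.26 = 5.552 pc
Star 2: M = m − 5 log₁₀ d + 5 = 14.67 − 5·0.7445 + 5 = 15.948
ΔM = M_1 − M_2 = 8.647 − (15.948) = -7.300; smaller M is more luminous → Star 1.
L ratio = 10^(0.4 |ΔM|) = 10^2.920 = 832.0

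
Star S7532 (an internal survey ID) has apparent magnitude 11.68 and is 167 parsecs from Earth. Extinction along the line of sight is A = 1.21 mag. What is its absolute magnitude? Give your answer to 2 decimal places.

M ≈ 4.36

5 log₁₀(d/10 pc) = 5 log₁₀(167.0) − 5 = 6.114
M = m − 5 log₁₀(d/10) − A = 11.68 − 6.114 − 1.21 = 4.356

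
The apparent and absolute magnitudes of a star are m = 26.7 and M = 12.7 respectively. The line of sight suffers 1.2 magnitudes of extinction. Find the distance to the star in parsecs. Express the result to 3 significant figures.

d ≈ 3630 pc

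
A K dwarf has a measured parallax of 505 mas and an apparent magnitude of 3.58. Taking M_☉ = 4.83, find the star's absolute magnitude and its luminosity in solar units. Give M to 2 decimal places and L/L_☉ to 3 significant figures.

d = 1/p = 1000/505 mas = 1.980 pc
M = m − 5 log₁₀ d + 5 = 3.58 − 5·0.2967 + 5 = 7.096
M − M_☉ = 7.096 − 4.83 = 2.266
L/L_☉ = 10^(−0.4 × 2.266) = 0.1240

M ≈ 7.10; L/L_☉ ≈ 0.124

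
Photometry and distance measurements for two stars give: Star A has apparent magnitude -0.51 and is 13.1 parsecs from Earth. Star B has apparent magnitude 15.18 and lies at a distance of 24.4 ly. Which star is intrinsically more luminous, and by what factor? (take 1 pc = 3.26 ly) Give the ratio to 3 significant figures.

Star A is more luminous, by a factor of 5.78×10^6.

Star A: M = m − 5 log₁₀ d + 5 = -0.51 − 5·1.1173 + 5 = -1.096
Star B: d = 24.4 ly / 3.26 = 7.485 pc
Star B: M = m − 5 log₁₀ d + 5 = 15.18 − 5·0.8742 + 5 = 15.809
ΔM = M_A − M_B = -1.096 − (15.809) = -16.905; smaller M is more luminous → Star A.
L ratio = 10^(0.4 |ΔM|) = 10^6.762 = 5.784×10^6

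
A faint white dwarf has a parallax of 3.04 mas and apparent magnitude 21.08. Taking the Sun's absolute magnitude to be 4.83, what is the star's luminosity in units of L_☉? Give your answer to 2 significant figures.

L/L_☉ ≈ 3.4×10^-4

d = 1/p = 1000/3.04 mas = 328.9 pc
M = m − 5 log₁₀ d + 5 = 21.08 − 5·2.5171 + 5 = 13.494
M − M_☉ = 13.494 − 4.83 = 8.664
L/L_☉ = 10^(−0.4 × 8.664) = 3.422×10^-4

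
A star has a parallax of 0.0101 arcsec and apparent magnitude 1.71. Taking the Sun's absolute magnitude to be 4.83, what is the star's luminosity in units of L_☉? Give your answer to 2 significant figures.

d = 1/p = 1/0.0101″ = 99.01 pc
M = m − 5 log₁₀ d + 5 = 1.71 − 5·1.9957 + 5 = -3.268
M − M_☉ = -3.268 − 4.83 = -8.098
L/L_☉ = 10^(−0.4 × -8.098) = 1735

L/L_☉ ≈ 1700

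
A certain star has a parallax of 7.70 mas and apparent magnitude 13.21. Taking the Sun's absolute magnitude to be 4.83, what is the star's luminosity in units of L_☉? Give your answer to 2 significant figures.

d = 1/p = 1000/7.70 mas = 129.9 pc
M = m − 5 log₁₀ d + 5 = 13.21 − 5·2.1135 + 5 = 7.642
M − M_☉ = 7.642 − 4.83 = 2.812
L/L_☉ = 10^(−0.4 × 2.812) = 0.07499

L/L_☉ ≈ 0.075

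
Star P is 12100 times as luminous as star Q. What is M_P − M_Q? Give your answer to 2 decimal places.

M_P − M_Q ≈ -10.21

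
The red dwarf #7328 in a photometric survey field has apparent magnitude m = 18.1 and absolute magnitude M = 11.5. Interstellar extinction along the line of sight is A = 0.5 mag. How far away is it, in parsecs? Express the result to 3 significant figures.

m − M = 5 log₁₀(d/10 pc) + A  ⇒  18.1 − (11.5) − 0.5 = 5 log₁₀(d/10)
6.100 = 5 log₁₀(d/10)
log₁₀ d = (m − M − A)/5 + 1 = 2.2200
d = 10^2.2200 = 166.0 pc

d ≈ 166 pc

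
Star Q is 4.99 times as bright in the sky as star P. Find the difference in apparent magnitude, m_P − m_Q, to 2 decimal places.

Pogson: Δm = −2.5 log₁₀(ratio) = −2.5 log₁₀(4.99) = −2.5 × 0.6981 = -1.745
Star Q is brighter so has the smaller magnitude: m_P − m_Q is positive.

m_P − m_Q ≈ 1.75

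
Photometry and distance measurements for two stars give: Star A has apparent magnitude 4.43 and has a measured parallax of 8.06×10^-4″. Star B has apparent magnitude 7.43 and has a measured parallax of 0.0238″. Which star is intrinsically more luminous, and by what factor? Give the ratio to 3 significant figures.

Star A: d = 1/p = 1/8.06×10^-4″ = 1241 pc
Star A: M = m − 5 log₁₀ d + 5 = 4.43 − 5·3.0937 + 5 = -6.038
Star B: d = 1/p = 1/0.0238″ = 42.02 pc
Star B: M = m − 5 log₁₀ d + 5 = 7.43 − 5·1.6234 + 5 = 4.313
ΔM = M_A − M_B = -6.038 − (4.313) = -10.351; smaller M is more luminous → Star A.
L ratio = 10^(0.4 |ΔM|) = 10^4.140 = 13820

Star A is more luminous, by a factor of 13800.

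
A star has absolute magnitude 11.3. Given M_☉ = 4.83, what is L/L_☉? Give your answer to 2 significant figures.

M − M_☉ = 11.3 − 4.83 = 6.470
L/L_☉ = 10^(−0.4 (M − M_☉)) = 10^-2.588 = 2.582×10^-3

L/L_☉ ≈ 2.6×10^-3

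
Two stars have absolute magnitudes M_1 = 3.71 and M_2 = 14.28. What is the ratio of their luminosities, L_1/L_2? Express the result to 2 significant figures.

L_1/L_2 ≈ 17000

ΔM = M_1 − M_2 = -10.57
L_1/L_2 = 10^(−0.4 ΔM) = 10^4.228 = 16900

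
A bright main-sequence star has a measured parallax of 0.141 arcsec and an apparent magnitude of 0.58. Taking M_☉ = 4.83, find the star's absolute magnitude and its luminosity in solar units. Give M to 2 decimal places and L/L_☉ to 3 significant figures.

d = 1/p = 1/0.141″ = 7.092 pc
M = m − 5 log₁₀ d + 5 = 0.58 − 5·0.8508 + 5 = 1.326
M − M_☉ = 1.326 − 4.83 = -3.504
L/L_☉ = 10^(−0.4 × -3.504) = 25.21

M ≈ 1.33; L/L_☉ ≈ 25.2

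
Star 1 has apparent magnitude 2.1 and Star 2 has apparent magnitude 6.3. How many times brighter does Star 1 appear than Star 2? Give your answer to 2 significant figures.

Δm = 2.1 − (6.3) = -4.2
Flux ratio = 10^(−0.4 Δm) = 10^(−0.4 × -4.2) = 10^1.680 = 47.86

48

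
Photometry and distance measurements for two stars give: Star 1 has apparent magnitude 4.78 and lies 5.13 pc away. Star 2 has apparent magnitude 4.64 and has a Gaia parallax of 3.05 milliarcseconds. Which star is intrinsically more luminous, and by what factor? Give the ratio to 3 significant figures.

Star 2 is more luminous, by a factor of 4650.

Star 1: M = m − 5 log₁₀ d + 5 = 4.78 − 5·0.7101 + 5 = 6.229
Star 2: p = 3.05 mas = 3.05×10^-3″ → d = 1/p = 327.9 pc
Star 2: M = m − 5 log₁₀ d + 5 = 4.64 − 5·2.5157 + 5 = -2.939
ΔM = M_1 − M_2 = 6.229 − (-2.939) = 9.168; smaller M is more luminous → Star 2.
L ratio = 10^(0.4 |ΔM|) = 10^3.667 = 4647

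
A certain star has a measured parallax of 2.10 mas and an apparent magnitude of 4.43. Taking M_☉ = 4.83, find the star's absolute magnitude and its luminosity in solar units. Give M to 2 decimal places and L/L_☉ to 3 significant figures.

d = 1/p = 1000/2.10 mas = 476.2 pc
M = m − 5 log₁₀ d + 5 = 4.43 − 5·2.6778 + 5 = -3.959
M − M_☉ = -3.959 − 4.83 = -8.789
L/L_☉ = 10^(−0.4 × -8.789) = 3278

M ≈ -3.96; L/L_☉ ≈ 3280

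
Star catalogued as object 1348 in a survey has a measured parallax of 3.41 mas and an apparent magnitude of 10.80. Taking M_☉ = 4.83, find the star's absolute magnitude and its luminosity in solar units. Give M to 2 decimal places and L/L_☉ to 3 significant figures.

M ≈ 3.46; L/L_☉ ≈ 3.52

d = 1/p = 1000/3.41 mas = 293.3 pc
M = m − 5 log₁₀ d + 5 = 10.80 − 5·2.4672 + 5 = 3.464
M − M_☉ = 3.464 − 4.83 = -1.366
L/L_☉ = 10^(−0.4 × -1.366) = 3.520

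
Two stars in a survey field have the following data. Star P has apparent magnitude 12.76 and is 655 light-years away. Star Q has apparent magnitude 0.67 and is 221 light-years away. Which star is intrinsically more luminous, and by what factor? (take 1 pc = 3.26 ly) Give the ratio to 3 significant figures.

Star P: d = 655 ly / 3.26 = 200.9 pc
Star P: M = m − 5 log₁₀ d + 5 = 12.76 − 5·2.3030 + 5 = 6.245
Star Q: d = 221 ly / 3.26 = 67.79 pc
Star Q: M = m − 5 log₁₀ d + 5 = 0.67 − 5·1.8312 + 5 = -3.486
ΔM = M_P − M_Q = 6.245 − (-3.486) = 9.731; smaller M is more luminous → Star Q.
L ratio = 10^(0.4 |ΔM|) = 10^3.892 = 7804

Star Q is more luminous, by a factor of 7800.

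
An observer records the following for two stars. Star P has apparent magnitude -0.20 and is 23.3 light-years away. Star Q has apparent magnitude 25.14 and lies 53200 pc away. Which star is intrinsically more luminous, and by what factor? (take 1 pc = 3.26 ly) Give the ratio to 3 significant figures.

Star P is more luminous, by a factor of 247.

Star P: d = 23.3 ly / 3.26 = 7.147 pc
Star P: M = m − 5 log₁₀ d + 5 = -0.20 − 5·0.8541 + 5 = 0.529
Star Q: M = m − 5 log₁₀ d + 5 = 25.14 − 5·4.7259 + 5 = 6.510
ΔM = M_P − M_Q = 0.529 − (6.510) = -5.981; smaller M is more luminous → Star P.
L ratio = 10^(0.4 |ΔM|) = 10^2.392 = 246.9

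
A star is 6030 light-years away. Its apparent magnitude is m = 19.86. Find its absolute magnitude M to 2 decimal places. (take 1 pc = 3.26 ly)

M ≈ 8.52

d = 6030 ly / 3.26 = 1850 pc
5 log₁₀(d/10 pc) = 5 log₁₀(1850) − 5 = 11.335
M = m − 5 log₁₀(d/10) = 19.86 − 11.335 = 8.525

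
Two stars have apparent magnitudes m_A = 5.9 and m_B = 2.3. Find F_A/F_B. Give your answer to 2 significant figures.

F_A/F_B ≈ 0.036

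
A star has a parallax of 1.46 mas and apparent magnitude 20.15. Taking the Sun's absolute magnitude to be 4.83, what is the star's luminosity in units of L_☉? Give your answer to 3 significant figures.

L/L_☉ ≈ 3.49×10^-3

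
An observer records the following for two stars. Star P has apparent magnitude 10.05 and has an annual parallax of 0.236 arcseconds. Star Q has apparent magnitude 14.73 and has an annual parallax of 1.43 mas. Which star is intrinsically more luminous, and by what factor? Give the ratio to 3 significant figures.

Star P: d = 1/p = 1/0.236″ = 4.237 pc
Star P: M = m − 5 log₁₀ d + 5 = 10.05 − 5·0.6271 + 5 = 11.915
Star Q: p = 1.43 mas = 1.43×10^-3″ → d = 1/p = 699.3 pc
Star Q: M = m − 5 log₁₀ d + 5 = 14.73 − 5·2.8447 + 5 = 5.507
ΔM = M_P − M_Q = 11.915 − (5.507) = 6.408; smaller M is more luminous → Star Q.
L ratio = 10^(0.4 |ΔM|) = 10^2.563 = 365.7

Star Q is more luminous, by a factor of 366.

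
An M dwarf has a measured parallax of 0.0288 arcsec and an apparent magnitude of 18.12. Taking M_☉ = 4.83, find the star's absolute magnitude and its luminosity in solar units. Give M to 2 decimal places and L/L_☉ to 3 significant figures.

M ≈ 15.42; L/L_☉ ≈ 5.82×10^-5

d = 1/p = 1/0.0288″ = 34.72 pc
M = m − 5 log₁₀ d + 5 = 18.12 − 5·1.5406 + 5 = 15.417
M − M_☉ = 15.417 − 4.83 = 10.587
L/L_☉ = 10^(−0.4 × 10.587) = 5.824×10^-5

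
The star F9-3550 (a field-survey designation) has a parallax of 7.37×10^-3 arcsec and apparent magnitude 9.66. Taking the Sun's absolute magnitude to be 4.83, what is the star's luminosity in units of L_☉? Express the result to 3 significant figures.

L/L_☉ ≈ 2.15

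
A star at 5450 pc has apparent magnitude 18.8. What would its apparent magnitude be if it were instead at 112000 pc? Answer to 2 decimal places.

Flux ∝ 1/d², so Δm = 5 log₁₀(d₂/d₁) = 5 log₁₀(112000/5450) = 6.564
m₂ = m₁ + Δm = 18.8 + (6.564) = 25.364

m ≈ 25.36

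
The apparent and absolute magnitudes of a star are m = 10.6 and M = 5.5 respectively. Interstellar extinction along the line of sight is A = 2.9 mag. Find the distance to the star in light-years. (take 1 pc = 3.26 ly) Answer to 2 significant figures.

d ≈ 90 ly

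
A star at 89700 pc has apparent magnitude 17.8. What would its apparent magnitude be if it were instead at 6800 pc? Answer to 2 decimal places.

Flux ∝ 1/d², so Δm = 5 log₁₀(d₂/d₁) = 5 log₁₀(6800/89700) = -5.601
m₂ = m₁ + Δm = 17.8 + (-5.601) = 12.199

m ≈ 12.20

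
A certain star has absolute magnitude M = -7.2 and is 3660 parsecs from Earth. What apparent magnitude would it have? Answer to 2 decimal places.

m = M + 5 log₁₀ d − 5 = -7.2 + 5·3.5635 − 5 = 5.617

m ≈ 5.62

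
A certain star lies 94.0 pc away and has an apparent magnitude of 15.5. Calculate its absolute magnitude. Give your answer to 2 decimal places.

5 log₁₀(d/10 pc) = 5 log₁₀(94.00) − 5 = 4.866
M = m − 5 log₁₀(d/10) = 15.5 − 4.866 = 10.634

M ≈ 10.63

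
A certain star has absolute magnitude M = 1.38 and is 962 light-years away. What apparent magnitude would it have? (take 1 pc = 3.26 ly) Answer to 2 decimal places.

m ≈ 8.73

d = 962 ly / 3.26 = 295.1 pc
m = M + 5 log₁₀ d − 5 = 1.38 + 5·2.4700 − 5 = 8.730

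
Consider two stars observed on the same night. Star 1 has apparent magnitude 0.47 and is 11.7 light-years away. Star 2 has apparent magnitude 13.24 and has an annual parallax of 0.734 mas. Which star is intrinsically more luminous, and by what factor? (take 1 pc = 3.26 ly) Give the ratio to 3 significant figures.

Star 2 is more luminous, by a factor of 1.12.

Star 1: d = 11.7 ly / 3.26 = 3.589 pc
Star 1: M = m − 5 log₁₀ d + 5 = 0.47 − 5·0.5550 + 5 = 2.695
Star 2: p = 0.734 mas = 7.34×10^-4″ → d = 1/p = 1362 pc
Star 2: M = m − 5 log₁₀ d + 5 = 13.24 − 5·3.1343 + 5 = 2.568
ΔM = M_1 − M_2 = 2.695 − (2.568) = 0.127; smaller M is more luminous → Star 2.
L ratio = 10^(0.4 |ΔM|) = 10^0.051 = 1.124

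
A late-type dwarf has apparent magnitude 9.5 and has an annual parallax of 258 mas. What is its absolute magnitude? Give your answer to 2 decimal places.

p = 258 mas = 0.258″ → d = 1/p = 3.876 pc
5 log₁₀(d/10 pc) = 5 log₁₀(3.876) − 5 = -2.058
M = m − 5 log₁₀(d/10) = 9.5 + 2.058 = 11.558

M ≈ 11.56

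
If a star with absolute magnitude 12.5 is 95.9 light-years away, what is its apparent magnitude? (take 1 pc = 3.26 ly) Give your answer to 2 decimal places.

d = 95.9 ly / 3.26 = 29.42 pc
m = M + 5 log₁₀ d − 5 = 12.5 + 5·1.4686 − 5 = 14.843

m ≈ 14.84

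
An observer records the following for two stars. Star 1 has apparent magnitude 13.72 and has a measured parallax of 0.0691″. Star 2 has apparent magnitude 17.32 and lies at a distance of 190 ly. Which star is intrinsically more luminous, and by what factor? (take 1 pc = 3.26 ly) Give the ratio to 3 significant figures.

Star 1 is more luminous, by a factor of 1.70.

Star 1: d = 1/p = 1/0.0691″ = 14.47 pc
Star 1: M = m − 5 log₁₀ d + 5 = 13.72 − 5·1.1605 + 5 = 12.917
Star 2: d = 190 ly / 3.26 = 58.28 pc
Star 2: M = m − 5 log₁₀ d + 5 = 17.32 − 5·1.7655 + 5 = 13.492
ΔM = M_1 − M_2 = 12.917 − (13.492) = -0.575; smaller M is more luminous → Star 1.
L ratio = 10^(0.4 |ΔM|) = 10^0.230 = 1.698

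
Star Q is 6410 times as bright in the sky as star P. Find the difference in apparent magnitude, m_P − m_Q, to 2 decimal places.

m_P − m_Q ≈ 9.52

Pogson: Δm = −2.5 log₁₀(ratio) = −2.5 log₁₀(6410) = −2.5 × 3.8069 = -9.517
Star Q is brighter so has the smaller magnitude: m_P − m_Q is positive.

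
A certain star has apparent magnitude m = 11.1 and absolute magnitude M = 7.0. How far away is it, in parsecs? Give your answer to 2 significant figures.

d ≈ 66 pc

μ = m − M = 4.100
m − M = 5 log₁₀ d − 5
log₁₀ d = (m − M)/5 + 1 = 1.8200
d = 10^1.8200 = 66.07 pc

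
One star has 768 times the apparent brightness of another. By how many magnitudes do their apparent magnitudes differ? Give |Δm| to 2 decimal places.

|Δm| ≈ 7.21

Pogson: Δm = −2.5 log₁₀(ratio) = −2.5 log₁₀(768) = −2.5 × 2.8854 = -7.213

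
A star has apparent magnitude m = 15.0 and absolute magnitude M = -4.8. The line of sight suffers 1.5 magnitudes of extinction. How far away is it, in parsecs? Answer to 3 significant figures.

m − M = 5 log₁₀(d/10 pc) + A  ⇒  15.0 − (-4.8) − 1.5 = 5 log₁₀(d/10)
18.300 = 5 log₁₀(d/10)
log₁₀ d = (m − M − A)/5 + 1 = 4.6600
d = 10^4.6600 = 45710 pc

d ≈ 45700 pc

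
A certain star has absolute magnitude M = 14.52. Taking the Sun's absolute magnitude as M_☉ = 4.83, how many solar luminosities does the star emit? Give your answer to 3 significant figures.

L/L_☉ ≈ 1.33×10^-4

M − M_☉ = 14.52 − 4.83 = 9.690
L/L_☉ = 10^(−0.4 (M − M_☉)) = 10^-3.876 = 1.330×10^-4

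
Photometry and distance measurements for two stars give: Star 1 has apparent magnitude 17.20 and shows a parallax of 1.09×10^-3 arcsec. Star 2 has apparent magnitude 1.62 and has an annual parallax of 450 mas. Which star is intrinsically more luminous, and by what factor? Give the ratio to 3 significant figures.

Star 1: d = 1/p = 1/1.09×10^-3″ = 917.4 pc
Star 1: M = m − 5 log₁₀ d + 5 = 17.20 − 5·2.9626 + 5 = 7.387
Star 2: p = 450 mas = 0.450″ → d = 1/p = 2.222 pc
Star 2: M = m − 5 log₁₀ d + 5 = 1.62 − 5·0.3468 + 5 = 4.886
ΔM = M_1 − M_2 = 7.387 − (4.886) = 2.501; smaller M is more luminous → Star 2.
L ratio = 10^(0.4 |ΔM|) = 10^1.000 = 10.01

Star 2 is more luminous, by a factor of 10.0.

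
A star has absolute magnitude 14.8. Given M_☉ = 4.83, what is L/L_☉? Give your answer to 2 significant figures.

M − M_☉ = 14.8 − 4.83 = 9.970
L/L_☉ = 10^(−0.4 (M − M_☉)) = 10^-3.988 = 1.028×10^-4

L/L_☉ ≈ 1.0×10^-4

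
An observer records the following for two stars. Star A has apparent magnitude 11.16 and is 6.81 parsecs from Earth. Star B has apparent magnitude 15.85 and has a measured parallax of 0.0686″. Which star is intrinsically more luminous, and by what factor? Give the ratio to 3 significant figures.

Star A is more luminous, by a factor of 16.4.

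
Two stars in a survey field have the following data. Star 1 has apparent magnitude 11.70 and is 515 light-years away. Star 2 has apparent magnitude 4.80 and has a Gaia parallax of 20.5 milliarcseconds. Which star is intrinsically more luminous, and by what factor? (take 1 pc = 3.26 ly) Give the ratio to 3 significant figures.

Star 1: d = 515 ly / 3.26 = 158.0 pc
Star 1: M = m − 5 log₁₀ d + 5 = 11.70 − 5·2.1986 + 5 = 5.707
Star 2: p = 20.5 mas = 0.0205″ → d = 1/p = 48.78 pc
Star 2: M = m − 5 log₁₀ d + 5 = 4.80 − 5·1.6882 + 5 = 1.359
ΔM = M_1 − M_2 = 5.707 − (1.359) = 4.348; smaller M is more luminous → Star 2.
L ratio = 10^(0.4 |ΔM|) = 10^1.739 = 54.87

Star 2 is more luminous, by a factor of 54.9.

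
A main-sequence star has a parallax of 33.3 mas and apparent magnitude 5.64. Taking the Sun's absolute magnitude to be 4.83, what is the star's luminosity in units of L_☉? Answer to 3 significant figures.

d = 1/p = 1000/33.3 mas = 30.03 pc
M = m − 5 log₁₀ d + 5 = 5.64 − 5·1.4776 + 5 = 3.252
M − M_☉ = 3.252 − 4.83 = -1.578
L/L_☉ = 10^(−0.4 × -1.578) = 4.277

L/L_☉ ≈ 4.28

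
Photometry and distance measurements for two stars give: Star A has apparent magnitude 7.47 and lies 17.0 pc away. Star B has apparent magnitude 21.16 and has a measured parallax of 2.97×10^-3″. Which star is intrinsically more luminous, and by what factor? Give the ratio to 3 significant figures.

Star A is more luminous, by a factor of 763.

Star A: M = m − 5 log₁₀ d + 5 = 7.47 − 5·1.2304 + 5 = 6.318
Star B: d = 1/p = 1/2.97×10^-3″ = 336.7 pc
Star B: M = m − 5 log₁₀ d + 5 = 21.16 − 5·2.5272 + 5 = 13.524
ΔM = M_A − M_B = 6.318 − (13.524) = -7.206; smaller M is more luminous → Star A.
L ratio = 10^(0.4 |ΔM|) = 10^2.882 = 762.8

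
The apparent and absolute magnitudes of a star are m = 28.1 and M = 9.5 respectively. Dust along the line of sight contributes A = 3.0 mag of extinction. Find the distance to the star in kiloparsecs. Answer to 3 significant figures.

d ≈ 13.2 kpc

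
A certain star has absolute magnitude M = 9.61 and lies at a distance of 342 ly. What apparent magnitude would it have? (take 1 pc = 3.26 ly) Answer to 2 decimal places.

d = 342 ly / 3.26 = 104.9 pc
m = M + 5 log₁₀ d − 5 = 9.61 + 5·2.0208 − 5 = 14.714

m ≈ 14.71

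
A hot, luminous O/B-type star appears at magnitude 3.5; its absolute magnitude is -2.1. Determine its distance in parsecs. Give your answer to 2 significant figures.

μ = m − M = 5.600
m − M = 5 log₁₀ d − 5
log₁₀ d = (m − M)/5 + 1 = 2.1200
d = 10^2.1200 = 131.8 pc

d ≈ 130 pc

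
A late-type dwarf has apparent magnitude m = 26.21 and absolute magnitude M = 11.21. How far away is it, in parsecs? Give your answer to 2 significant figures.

d ≈ 10000 pc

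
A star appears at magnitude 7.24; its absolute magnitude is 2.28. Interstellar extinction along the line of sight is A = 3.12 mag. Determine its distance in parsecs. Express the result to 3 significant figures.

d ≈ 23.3 pc

m − M = 5 log₁₀(d/10 pc) + A  ⇒  7.24 − (2.28) − 3.12 = 5 log₁₀(d/10)
1.840 = 5 log₁₀(d/10)
log₁₀ d = (m − M − A)/5 + 1 = 1.3680
d = 10^1.3680 = 23.33 pc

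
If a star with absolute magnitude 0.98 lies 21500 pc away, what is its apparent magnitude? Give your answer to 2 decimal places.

m ≈ 17.64

m = M + 5 log₁₀ d − 5 = 0.98 + 5·4.3324 − 5 = 17.642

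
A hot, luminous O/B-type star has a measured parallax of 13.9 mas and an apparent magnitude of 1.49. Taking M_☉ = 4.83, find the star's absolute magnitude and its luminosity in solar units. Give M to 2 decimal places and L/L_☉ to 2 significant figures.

d = 1/p = 1000/13.9 mas = 71.94 pc
M = m − 5 log₁₀ d + 5 = 1.49 − 5·1.8570 + 5 = -2.795
M − M_☉ = -2.795 − 4.83 = -7.625
L/L_☉ = 10^(−0.4 × -7.625) = 1122

M ≈ -2.79; L/L_☉ ≈ 1100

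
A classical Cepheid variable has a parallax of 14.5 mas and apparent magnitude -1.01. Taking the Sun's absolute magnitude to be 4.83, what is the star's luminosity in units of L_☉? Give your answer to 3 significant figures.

L/L_☉ ≈ 10300

d = 1/p = 1000/14.5 mas = 68.97 pc
M = m − 5 log₁₀ d + 5 = -1.01 − 5·1.8386 + 5 = -5.203
M − M_☉ = -5.203 − 4.83 = -10.033
L/L_☉ = 10^(−0.4 × -10.033) = 10310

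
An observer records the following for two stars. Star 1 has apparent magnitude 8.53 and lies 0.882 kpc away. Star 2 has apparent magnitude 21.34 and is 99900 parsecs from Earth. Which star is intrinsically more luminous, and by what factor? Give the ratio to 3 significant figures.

Star 1: d = 0.882 kpc = 882.0 pc
Star 1: M = m − 5 log₁₀ d + 5 = 8.53 − 5·2.9455 + 5 = -1.197
Star 2: M = m − 5 log₁₀ d + 5 = 21.34 − 5·4.9996 + 5 = 1.342
ΔM = M_1 − M_2 = -1.197 − (1.342) = -2.540; smaller M is more luminous → Star 1.
L ratio = 10^(0.4 |ΔM|) = 10^1.016 = 10.37

Star 1 is more luminous, by a factor of 10.4.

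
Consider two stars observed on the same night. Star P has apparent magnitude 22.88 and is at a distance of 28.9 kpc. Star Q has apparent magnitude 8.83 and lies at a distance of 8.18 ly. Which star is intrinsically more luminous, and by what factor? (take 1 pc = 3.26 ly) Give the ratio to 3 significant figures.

Star P: d = 28.9 kpc = 28900 pc
Star P: M = m − 5 log₁₀ d + 5 = 22.88 − 5·4.4609 + 5 = 5.576
Star Q: d = 8.18 ly / 3.26 = 2.509 pc
Star Q: M = m − 5 log₁₀ d + 5 = 8.83 − 5·0.3995 + 5 = 11.832
ΔM = M_P − M_Q = 5.576 − (11.832) = -6.257; smaller M is more luminous → Star P.
L ratio = 10^(0.4 |ΔM|) = 10^2.503 = 318.2

Star P is more luminous, by a factor of 318.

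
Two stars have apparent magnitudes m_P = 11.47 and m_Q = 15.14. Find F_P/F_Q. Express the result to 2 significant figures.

F_P/F_Q ≈ 29

Δm = 11.47 − (15.14) = -3.67
Flux ratio = 10^(−0.4 Δm) = 10^(−0.4 × -3.67) = 10^1.468 = 29.38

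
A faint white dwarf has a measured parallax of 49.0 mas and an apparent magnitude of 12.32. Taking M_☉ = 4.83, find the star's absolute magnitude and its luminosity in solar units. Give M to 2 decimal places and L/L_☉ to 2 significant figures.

d = 1/p = 1000/49.0 mas = 20.41 pc
M = m − 5 log₁₀ d + 5 = 12.32 − 5·1.3098 + 5 = 10.771
M − M_☉ = 10.771 − 4.83 = 5.941
L/L_☉ = 10^(−0.4 × 5.941) = 4.203×10^-3

M ≈ 10.77; L/L_☉ ≈ 4.2×10^-3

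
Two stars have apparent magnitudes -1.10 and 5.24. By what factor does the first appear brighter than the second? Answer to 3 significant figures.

Magnitude difference = -6.34
Flux ratio = 10^(−0.4 Δm) = 10^(−0.4 × -6.34) = 10^2.536 = 343.6

344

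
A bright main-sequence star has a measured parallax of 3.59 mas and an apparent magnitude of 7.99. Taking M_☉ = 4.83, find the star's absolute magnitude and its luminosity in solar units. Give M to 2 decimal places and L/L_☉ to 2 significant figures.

d = 1/p = 1000/3.59 mas = 278.6 pc
M = m − 5 log₁₀ d + 5 = 7.99 − 5·2.4449 + 5 = 0.765
M − M_☉ = 0.765 − 4.83 = -4.065
L/L_☉ = 10^(−0.4 × -4.065) = 42.25

M ≈ 0.77; L/L_☉ ≈ 42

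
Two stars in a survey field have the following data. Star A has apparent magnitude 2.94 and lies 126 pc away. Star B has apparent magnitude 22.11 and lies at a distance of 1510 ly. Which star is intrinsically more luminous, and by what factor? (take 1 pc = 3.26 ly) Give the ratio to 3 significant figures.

Star A is more luminous, by a factor of 3.45×10^6.

Star A: M = m − 5 log₁₀ d + 5 = 2.94 − 5·2.1004 + 5 = -2.562
Star B: d = 1510 ly / 3.26 = 463.2 pc
Star B: M = m − 5 log₁₀ d + 5 = 22.11 − 5·2.6658 + 5 = 13.781
ΔM = M_A − M_B = -2.562 − (13.781) = -16.343; smaller M is more luminous → Star A.
L ratio = 10^(0.4 |ΔM|) = 10^6.537 = 3.445×10^6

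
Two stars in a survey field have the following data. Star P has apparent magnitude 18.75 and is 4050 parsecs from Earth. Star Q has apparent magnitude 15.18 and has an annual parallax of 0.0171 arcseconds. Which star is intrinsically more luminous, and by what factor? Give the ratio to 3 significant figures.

Star P is more luminous, by a factor of 179.

Star P: M = m − 5 log₁₀ d + 5 = 18.75 − 5·3.6075 + 5 = 5.713
Star Q: d = 1/p = 1/0.0171″ = 58.48 pc
Star Q: M = m − 5 log₁₀ d + 5 = 15.18 − 5·1.7670 + 5 = 11.345
ΔM = M_P − M_Q = 5.713 − (11.345) = -5.632; smaller M is more luminous → Star P.
L ratio = 10^(0.4 |ΔM|) = 10^2.253 = 179.0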